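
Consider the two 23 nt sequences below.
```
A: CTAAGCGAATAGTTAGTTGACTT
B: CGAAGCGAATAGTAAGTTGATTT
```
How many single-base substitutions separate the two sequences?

3

The sequences differ at sites 2, 14, 21 (1-based) — 3 in total.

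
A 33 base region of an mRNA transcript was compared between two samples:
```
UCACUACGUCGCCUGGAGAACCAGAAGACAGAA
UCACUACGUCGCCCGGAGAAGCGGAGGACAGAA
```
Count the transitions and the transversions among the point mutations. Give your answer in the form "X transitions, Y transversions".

3 transitions, 1 transversion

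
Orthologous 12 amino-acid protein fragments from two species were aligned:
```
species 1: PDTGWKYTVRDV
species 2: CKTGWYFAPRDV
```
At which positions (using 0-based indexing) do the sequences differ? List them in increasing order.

Scanning 0-based: 0: P/C; 1: D/K; 5: K/Y; 6: Y/F; 7: T/A; 8: V/P.

0, 1, 5, 6, 7, 8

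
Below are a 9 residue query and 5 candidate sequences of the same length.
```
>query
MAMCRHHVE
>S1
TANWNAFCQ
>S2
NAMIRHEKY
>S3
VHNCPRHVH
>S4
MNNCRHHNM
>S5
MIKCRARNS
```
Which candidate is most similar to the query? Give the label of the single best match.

S4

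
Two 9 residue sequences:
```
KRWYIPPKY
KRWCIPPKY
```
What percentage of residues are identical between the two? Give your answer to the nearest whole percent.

Mismatch at position 4 (1-based): 1 of 9.
Identical positions: 8/9 = 88.89% → 89%.

89%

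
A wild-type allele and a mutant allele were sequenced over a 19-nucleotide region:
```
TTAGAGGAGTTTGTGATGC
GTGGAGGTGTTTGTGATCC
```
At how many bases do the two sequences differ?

Mismatches (1-based): base 1: T→G; base 3: A→G; base 8: A→T; base 18: G→C.

4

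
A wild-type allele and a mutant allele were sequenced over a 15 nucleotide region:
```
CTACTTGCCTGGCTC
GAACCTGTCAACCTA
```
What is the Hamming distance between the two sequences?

The sequences differ at positions 1, 2, 5, 8, 10, 11, 12, 15 (1-based) — 8 in total.

8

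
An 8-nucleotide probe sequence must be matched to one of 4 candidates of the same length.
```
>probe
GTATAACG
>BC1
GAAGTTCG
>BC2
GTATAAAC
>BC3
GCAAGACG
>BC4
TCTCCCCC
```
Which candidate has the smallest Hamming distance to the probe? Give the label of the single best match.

BC2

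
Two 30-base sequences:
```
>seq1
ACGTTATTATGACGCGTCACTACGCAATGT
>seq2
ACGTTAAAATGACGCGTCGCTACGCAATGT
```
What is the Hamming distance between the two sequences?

Mismatches (1-based): base 7: T→A; base 8: T→A; base 19: A→G.

3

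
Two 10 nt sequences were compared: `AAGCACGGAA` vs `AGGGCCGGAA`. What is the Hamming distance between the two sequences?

Comparing position by position, 3 positions differ: 2 (A/G), 4 (C/G), 5 (A/C).

3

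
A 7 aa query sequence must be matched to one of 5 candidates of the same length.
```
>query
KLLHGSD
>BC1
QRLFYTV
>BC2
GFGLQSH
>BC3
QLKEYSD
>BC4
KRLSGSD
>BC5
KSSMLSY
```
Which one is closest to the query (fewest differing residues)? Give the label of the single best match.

Hamming distances to query — BC1: 6; BC2: 6; BC3: 4; BC4: 2; BC5: 5.
Smallest is BC4 with 2 mismatches.

BC4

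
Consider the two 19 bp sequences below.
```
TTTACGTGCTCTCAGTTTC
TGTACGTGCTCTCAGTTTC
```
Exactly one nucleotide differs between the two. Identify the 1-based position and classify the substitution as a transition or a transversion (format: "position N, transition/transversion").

position 2, transversion

The sequences differ only at position 2: T→G (pyrimidine→purine), a transversion.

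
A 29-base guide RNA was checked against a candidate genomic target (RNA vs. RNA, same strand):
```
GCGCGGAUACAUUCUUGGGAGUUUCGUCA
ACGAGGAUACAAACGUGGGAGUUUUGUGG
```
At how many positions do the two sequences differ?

The sequences differ at positions 1, 4, 12, 13, 15, 25, 28, 29 (1-based) — 8 in total.

8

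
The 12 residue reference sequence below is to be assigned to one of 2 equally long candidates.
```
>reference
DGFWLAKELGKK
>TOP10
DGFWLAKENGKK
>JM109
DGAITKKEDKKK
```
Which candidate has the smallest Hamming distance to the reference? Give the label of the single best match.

TOP10 differs at 1 position; JM109 differs at 6 positions. The closest is TOP10.

TOP10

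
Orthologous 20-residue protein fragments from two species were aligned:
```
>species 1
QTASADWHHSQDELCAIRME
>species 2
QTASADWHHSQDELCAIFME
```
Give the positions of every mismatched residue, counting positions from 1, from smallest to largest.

18

Differences at position 18 (R→F).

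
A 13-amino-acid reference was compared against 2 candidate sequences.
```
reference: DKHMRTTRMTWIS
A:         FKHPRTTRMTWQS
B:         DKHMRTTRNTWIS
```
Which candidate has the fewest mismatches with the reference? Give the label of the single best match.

Hamming distances to reference — A: 3; B: 1.
Smallest is B with 1 mismatch.

B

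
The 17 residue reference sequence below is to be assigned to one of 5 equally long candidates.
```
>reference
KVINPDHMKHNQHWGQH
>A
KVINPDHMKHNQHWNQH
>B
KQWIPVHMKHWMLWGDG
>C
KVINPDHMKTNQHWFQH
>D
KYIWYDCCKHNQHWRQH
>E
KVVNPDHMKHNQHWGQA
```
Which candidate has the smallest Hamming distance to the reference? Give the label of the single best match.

A

Hamming distances to reference — A: 1; B: 9; C: 2; D: 6; E: 2.
Smallest is A with 1 mismatch.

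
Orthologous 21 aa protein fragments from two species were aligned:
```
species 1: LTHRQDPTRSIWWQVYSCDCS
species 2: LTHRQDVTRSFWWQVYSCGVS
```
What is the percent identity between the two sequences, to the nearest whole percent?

81%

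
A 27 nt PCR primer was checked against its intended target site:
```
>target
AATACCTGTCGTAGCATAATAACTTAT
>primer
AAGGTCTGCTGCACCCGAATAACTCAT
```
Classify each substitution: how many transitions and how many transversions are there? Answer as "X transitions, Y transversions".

6 transitions, 4 transversions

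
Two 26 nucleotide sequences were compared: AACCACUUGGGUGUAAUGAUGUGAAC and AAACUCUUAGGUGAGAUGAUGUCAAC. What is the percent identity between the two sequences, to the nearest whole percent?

Mismatches at positions 3, 5, 9, 14, 15, 23 (1-based): 6 of 26.
Identical positions: 20/26 = 76.92% → 77%.

77%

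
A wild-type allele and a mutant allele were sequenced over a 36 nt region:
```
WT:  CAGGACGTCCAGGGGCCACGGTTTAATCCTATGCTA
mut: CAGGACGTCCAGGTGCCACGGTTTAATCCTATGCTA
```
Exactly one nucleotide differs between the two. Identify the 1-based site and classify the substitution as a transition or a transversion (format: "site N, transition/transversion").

site 14, transversion

Site 14 changes G→T. G is a purine and T is a pyrimidine, so this is a transversion.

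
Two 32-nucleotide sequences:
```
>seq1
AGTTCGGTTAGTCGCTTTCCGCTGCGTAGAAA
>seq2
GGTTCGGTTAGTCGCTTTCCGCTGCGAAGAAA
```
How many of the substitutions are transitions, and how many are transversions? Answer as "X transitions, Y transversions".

1 transition, 1 transversion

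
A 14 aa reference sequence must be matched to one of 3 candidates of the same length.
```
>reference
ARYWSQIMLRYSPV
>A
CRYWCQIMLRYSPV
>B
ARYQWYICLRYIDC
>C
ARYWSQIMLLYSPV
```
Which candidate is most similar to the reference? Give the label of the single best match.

C

A differs at 2 residues; B differs at 7 residues; C differs at 1 residue. The closest is C.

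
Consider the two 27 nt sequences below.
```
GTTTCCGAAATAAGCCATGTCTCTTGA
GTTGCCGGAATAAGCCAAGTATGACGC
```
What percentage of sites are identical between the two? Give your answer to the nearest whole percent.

8 positions differ (4, 8, 18, 21, 23, 24, 25, 27), so 19 of 27 match: 19/27 = 70.37%.

70%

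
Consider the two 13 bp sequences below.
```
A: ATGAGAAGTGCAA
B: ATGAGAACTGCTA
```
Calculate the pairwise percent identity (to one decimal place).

84.6%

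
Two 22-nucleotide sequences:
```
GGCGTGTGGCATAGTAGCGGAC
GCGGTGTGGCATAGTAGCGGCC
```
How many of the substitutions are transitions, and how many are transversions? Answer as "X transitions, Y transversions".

Mismatches (1-based):
base 2: G→C (purine→pyrimidine, transversion)
base 3: C→G (pyrimidine→purine, transversion)
base 21: A→C (purine→pyrimidine, transversion)

0 transitions, 3 transversions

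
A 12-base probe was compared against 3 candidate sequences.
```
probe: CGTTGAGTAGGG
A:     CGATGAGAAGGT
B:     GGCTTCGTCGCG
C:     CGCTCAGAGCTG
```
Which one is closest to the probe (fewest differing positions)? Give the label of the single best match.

A

Hamming distances to probe — A: 3; B: 6; C: 6.
Smallest is A with 3 mismatches.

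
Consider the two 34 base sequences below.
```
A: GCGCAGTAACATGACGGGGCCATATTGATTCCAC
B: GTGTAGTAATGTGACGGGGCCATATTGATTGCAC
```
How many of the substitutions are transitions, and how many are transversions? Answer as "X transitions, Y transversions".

Transitions (purine↔purine or pyrimidine↔pyrimidine): 2 C→T, 4 C→T, 10 C→T, 11 A→G.
Transversions (purine↔pyrimidine): 31 C→G.

4 transitions, 1 transversion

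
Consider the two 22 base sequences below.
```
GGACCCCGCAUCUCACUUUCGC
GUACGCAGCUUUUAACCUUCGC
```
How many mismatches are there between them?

Comparing position by position, 7 positions differ: 2 (G/U), 5 (C/G), 7 (C/A), 10 (A/U), 12 (C/U), 14 (C/A), 17 (U/C).

7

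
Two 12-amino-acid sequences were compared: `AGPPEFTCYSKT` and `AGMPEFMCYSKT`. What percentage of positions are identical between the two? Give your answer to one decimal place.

2 positions differ (3, 7), so 10 of 12 match: 10/12 = 83.33%.

83.3%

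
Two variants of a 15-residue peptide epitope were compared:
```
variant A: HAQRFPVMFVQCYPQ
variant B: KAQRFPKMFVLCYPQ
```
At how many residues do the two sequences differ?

Mismatches (1-based): residue 1: H→K; residue 7: V→K; residue 11: Q→L.

3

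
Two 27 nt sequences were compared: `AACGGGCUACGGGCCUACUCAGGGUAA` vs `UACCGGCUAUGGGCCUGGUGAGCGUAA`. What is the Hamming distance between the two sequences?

The sequences differ at positions 1, 4, 10, 17, 18, 20, 23 (1-based) — 7 in total.

7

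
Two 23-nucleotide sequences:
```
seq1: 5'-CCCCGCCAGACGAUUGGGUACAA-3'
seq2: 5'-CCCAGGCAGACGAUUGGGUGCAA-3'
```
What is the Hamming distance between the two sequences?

Mismatches (1-based): base 4: C→A; base 6: C→G; base 20: A→G.

3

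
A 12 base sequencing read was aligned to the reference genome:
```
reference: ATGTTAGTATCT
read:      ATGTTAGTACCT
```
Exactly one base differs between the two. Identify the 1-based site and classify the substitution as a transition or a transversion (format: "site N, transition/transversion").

Site 10 changes T→C. T is a pyrimidine and C is a pyrimidine, so this is a transition.

site 10, transition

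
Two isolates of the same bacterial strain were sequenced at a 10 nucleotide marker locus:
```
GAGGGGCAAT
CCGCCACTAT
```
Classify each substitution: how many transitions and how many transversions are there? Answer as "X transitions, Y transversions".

1 transition, 5 transversions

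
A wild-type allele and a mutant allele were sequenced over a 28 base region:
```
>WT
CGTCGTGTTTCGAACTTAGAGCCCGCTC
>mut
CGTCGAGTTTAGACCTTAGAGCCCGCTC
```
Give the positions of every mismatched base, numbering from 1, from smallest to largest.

6, 11, 14

Scanning 1-based: 6: T/A; 11: C/A; 14: A/C.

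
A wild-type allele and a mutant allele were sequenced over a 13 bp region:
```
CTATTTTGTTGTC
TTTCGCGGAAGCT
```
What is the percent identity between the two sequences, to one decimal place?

Mismatches at positions 1, 3, 4, 5, 6, 7, 9, 10, 12, 13 (1-based): 10 of 13.
Identical positions: 3/13 = 23.08% → 23.1%.

23.1%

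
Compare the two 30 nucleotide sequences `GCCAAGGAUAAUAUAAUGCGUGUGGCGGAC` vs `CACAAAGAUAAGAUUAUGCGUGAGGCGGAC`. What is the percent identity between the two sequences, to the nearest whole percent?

80%

Mismatches at positions 1, 2, 6, 12, 15, 23 (1-based): 6 of 30.
Identical positions: 24/30 = 80% → 80%.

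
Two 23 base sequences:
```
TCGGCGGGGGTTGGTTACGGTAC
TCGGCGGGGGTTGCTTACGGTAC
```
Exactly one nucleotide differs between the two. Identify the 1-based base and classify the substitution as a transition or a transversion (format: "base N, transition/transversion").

base 14, transversion

The sequences differ only at base 14: G→C (purine→pyrimidine), a transversion.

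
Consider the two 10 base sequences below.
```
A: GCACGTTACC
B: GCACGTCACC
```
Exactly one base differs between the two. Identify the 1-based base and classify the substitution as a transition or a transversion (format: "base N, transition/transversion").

base 7, transition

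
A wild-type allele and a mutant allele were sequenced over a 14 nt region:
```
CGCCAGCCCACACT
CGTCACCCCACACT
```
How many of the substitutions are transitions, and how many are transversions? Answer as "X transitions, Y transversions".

1 transition, 1 transversion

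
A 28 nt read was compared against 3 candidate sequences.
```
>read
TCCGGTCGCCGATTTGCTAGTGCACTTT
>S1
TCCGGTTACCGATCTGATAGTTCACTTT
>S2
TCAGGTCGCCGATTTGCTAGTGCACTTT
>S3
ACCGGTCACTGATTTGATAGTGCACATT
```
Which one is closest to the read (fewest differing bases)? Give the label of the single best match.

Hamming distances to read — S1: 5; S2: 1; S3: 5.
Smallest is S2 with 1 mismatch.

S2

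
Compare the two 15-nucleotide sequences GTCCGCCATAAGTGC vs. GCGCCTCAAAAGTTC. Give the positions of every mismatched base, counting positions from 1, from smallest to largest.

2, 3, 5, 6, 9, 14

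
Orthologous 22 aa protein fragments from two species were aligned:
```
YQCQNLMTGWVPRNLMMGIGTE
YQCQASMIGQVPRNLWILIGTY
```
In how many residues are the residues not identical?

The sequences differ at residues 5, 6, 8, 10, 16, 17, 18, 22 (1-based) — 8 in total.

8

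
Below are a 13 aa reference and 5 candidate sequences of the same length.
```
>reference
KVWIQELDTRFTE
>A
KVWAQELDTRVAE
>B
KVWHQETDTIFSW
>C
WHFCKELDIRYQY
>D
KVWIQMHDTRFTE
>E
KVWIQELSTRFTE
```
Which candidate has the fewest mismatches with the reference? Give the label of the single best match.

Hamming distances to reference — A: 3; B: 5; C: 9; D: 2; E: 1.
Smallest is E with 1 mismatch.

E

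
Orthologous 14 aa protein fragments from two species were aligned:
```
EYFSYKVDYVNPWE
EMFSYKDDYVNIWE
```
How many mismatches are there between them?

3

Comparing position by position, 3 residues differ: 2 (Y/M), 7 (V/D), 12 (P/I).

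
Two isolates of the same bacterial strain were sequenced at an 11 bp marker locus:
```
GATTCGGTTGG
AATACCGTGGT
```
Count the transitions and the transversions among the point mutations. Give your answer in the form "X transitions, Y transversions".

Transitions (purine↔purine or pyrimidine↔pyrimidine): 1 G→A.
Transversions (purine↔pyrimidine): 4 T→A, 6 G→C, 9 T→G, 11 G→T.

1 transition, 4 transversions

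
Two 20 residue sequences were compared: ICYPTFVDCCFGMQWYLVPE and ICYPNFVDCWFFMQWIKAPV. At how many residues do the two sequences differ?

7

Mismatches (1-based): residue 5: T→N; residue 10: C→W; residue 12: G→F; residue 16: Y→I; residue 17: L→K; residue 18: V→A; residue 20: E→V.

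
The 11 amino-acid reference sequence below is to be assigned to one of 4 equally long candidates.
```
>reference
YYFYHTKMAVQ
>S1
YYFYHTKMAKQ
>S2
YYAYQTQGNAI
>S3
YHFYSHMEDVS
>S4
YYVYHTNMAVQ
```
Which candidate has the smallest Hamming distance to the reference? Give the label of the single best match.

S1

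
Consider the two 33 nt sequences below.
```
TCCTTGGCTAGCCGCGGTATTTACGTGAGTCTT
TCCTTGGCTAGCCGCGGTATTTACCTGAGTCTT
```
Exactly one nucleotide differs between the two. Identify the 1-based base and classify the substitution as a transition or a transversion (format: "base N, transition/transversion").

base 25, transversion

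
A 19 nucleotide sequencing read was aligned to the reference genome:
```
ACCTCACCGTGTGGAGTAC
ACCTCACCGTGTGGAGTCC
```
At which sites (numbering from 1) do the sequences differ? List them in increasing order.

Differences at site 18 (A→C).

18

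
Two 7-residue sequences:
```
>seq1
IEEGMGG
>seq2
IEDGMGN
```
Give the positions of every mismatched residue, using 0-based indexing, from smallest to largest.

Scanning 0-based: 2: E/D; 6: G/N.

2, 6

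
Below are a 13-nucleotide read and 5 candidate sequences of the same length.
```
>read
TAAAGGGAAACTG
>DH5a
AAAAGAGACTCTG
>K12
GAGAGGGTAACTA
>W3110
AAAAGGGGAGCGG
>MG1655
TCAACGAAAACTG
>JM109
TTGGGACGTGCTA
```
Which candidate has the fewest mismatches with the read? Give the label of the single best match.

Hamming distances to read — DH5a: 4; K12: 4; W3110: 4; MG1655: 3; JM109: 9.
Smallest is MG1655 with 3 mismatches.

MG1655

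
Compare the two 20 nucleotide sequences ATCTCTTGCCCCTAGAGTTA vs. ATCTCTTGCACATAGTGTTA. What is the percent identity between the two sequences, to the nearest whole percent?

3 positions differ (10, 12, 16), so 17 of 20 match: 17/20 = 85%.

85%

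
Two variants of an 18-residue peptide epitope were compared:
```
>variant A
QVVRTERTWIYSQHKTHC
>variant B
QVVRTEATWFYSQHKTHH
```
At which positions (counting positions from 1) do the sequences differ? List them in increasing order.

Differences at position 7 (R→A), position 10 (I→F), position 18 (C→H).

7, 10, 18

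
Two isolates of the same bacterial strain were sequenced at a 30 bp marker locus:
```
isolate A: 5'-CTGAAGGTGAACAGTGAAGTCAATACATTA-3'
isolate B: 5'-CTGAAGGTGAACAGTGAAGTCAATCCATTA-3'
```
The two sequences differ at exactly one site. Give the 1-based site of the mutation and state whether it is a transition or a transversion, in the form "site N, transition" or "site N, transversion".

The sequences differ only at site 25: A→C (purine→pyrimidine), a transversion.

site 25, transversion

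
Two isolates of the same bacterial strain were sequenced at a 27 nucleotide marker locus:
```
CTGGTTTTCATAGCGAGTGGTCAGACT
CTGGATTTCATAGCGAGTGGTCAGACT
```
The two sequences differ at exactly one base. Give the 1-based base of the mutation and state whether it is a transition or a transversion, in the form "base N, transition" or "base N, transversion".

base 5, transversion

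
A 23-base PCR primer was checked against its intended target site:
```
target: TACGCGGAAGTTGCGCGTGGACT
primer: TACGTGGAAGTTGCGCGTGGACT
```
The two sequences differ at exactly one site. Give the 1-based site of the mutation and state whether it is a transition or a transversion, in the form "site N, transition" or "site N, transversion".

The sequences differ only at site 5: C→T (pyrimidine→pyrimidine), a transition.

site 5, transition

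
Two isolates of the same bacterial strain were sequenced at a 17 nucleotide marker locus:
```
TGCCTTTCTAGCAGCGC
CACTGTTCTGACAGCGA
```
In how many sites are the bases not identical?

Mismatches (1-based): site 1: T→C; site 2: G→A; site 4: C→T; site 5: T→G; site 10: A→G; site 11: G→A; site 17: C→A.

7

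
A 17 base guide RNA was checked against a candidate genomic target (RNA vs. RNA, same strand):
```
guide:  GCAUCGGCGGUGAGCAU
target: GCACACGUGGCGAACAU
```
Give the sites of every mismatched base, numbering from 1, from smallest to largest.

4, 5, 6, 8, 11, 14

Scanning 1-based: 4: U/C; 5: C/A; 6: G/C; 8: C/U; 11: U/C; 14: G/A.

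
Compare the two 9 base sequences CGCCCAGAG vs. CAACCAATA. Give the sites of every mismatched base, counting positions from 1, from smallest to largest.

Scanning 1-based: 2: G/A; 3: C/A; 7: G/A; 8: A/T; 9: G/A.

2, 3, 7, 8, 9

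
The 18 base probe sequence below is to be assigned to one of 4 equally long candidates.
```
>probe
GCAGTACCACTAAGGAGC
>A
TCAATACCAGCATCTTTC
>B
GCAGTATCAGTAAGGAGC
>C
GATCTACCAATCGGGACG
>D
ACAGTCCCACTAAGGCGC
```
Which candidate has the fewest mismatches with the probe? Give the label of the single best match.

A differs at 9 bases; B differs at 2 bases; C differs at 8 bases; D differs at 3 bases. The closest is B.

B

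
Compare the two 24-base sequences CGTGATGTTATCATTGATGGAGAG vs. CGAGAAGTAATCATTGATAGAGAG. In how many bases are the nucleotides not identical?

Comparing position by position, 4 bases differ: 3 (T/A), 6 (T/A), 9 (T/A), 19 (G/A).

4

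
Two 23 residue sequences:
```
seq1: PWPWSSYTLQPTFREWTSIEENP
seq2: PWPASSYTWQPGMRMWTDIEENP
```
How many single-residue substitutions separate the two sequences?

6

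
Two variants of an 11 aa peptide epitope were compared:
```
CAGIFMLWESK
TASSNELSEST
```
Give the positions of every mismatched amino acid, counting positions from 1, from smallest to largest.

1, 3, 4, 5, 6, 8, 11

Differences at position 1 (C→T), position 3 (G→S), position 4 (I→S), position 5 (F→N), position 6 (M→E), position 8 (W→S), position 11 (K→T).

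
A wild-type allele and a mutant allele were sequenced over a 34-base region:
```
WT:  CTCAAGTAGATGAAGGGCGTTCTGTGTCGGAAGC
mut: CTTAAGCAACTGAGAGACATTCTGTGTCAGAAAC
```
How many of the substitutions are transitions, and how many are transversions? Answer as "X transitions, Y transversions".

Mismatches (1-based):
position 3: C→T (pyrimidine→pyrimidine, transition)
position 7: T→C (pyrimidine→pyrimidine, transition)
position 9: G→A (purine→purine, transition)
position 10: A→C (purine→pyrimidine, transversion)
position 14: A→G (purine→purine, transition)
position 15: G→A (purine→purine, transition)
position 17: G→A (purine→purine, transition)
position 19: G→A (purine→purine, transition)
position 29: G→A (purine→purine, transition)
position 33: G→A (purine→purine, transition)

9 transitions, 1 transversion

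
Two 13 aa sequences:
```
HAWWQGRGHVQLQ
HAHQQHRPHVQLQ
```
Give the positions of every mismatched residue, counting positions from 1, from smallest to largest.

Differences at position 3 (W→H), position 4 (W→Q), position 6 (G→H), position 8 (G→P).

3, 4, 6, 8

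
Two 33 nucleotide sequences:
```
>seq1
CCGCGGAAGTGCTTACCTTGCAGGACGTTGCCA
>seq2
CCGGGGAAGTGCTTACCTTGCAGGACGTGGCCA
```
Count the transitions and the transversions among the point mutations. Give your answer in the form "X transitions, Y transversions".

0 transitions, 2 transversions

Transitions (purine↔purine or pyrimidine↔pyrimidine): none.
Transversions (purine↔pyrimidine): 4 C→G, 29 T→G.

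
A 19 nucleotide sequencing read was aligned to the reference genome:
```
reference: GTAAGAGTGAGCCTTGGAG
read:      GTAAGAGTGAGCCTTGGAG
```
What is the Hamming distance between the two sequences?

The two sequences are identical at every position.

0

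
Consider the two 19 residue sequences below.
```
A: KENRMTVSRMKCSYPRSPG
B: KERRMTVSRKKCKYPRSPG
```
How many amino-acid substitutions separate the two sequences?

The sequences differ at positions 3, 10, 13 (1-based) — 3 in total.

3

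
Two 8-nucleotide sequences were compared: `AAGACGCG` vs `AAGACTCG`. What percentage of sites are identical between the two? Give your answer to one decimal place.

87.5%

1 position differs (6), so 7 of 8 match: 7/8 = 87.5%.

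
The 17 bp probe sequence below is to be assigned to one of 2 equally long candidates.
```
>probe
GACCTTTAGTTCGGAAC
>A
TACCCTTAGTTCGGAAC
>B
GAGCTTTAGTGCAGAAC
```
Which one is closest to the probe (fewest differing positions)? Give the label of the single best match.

A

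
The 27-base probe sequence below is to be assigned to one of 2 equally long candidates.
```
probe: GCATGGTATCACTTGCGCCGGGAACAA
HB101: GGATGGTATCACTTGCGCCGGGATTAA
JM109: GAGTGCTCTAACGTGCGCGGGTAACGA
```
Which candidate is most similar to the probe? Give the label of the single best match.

HB101 differs at 3 sites; JM109 differs at 9 sites. The closest is HB101.

HB101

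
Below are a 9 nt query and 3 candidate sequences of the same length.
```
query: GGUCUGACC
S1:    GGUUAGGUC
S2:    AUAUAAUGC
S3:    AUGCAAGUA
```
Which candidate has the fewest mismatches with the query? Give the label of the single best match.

S1

S1 differs at 4 bases; S2 differs at 8 bases; S3 differs at 8 bases. The closest is S1.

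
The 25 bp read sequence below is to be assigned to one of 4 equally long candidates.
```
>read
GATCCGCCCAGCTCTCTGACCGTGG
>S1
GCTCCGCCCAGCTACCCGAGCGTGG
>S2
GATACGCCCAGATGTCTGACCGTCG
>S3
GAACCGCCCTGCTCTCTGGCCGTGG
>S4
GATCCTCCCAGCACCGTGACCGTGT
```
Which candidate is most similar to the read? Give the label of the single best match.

S3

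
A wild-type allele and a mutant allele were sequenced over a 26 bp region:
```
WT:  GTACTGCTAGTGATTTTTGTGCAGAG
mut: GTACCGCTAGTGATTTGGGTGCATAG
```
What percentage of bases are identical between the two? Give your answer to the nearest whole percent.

85%

4 positions differ (5, 17, 18, 24), so 22 of 26 match: 22/26 = 84.62%.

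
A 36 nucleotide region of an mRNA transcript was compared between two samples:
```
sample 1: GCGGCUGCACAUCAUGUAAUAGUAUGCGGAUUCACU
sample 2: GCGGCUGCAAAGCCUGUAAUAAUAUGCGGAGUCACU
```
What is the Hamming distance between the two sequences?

The sequences differ at sites 10, 12, 14, 22, 31 (1-based) — 5 in total.

5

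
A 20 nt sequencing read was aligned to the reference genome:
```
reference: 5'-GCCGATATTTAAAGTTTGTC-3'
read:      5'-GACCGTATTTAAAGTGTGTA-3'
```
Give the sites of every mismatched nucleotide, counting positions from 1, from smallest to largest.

Scanning 1-based: 2: C/A; 4: G/C; 5: A/G; 16: T/G; 20: C/A.

2, 4, 5, 16, 20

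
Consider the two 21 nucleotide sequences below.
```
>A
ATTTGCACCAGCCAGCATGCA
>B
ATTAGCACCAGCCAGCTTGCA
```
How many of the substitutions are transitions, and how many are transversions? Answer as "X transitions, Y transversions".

Mismatches (1-based):
position 4: T→A (pyrimidine→purine, transversion)
position 17: A→T (purine→pyrimidine, transversion)

0 transitions, 2 transversions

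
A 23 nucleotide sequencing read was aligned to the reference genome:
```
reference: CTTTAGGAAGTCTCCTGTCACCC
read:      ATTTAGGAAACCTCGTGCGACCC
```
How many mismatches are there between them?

Mismatches (1-based): site 1: C→A; site 10: G→A; site 11: T→C; site 15: C→G; site 18: T→C; site 19: C→G.

6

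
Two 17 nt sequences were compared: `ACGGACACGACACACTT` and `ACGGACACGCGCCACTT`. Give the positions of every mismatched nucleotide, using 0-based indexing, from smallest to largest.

9, 10, 11

Differences at position 9 (A→C), position 10 (C→G), position 11 (A→C).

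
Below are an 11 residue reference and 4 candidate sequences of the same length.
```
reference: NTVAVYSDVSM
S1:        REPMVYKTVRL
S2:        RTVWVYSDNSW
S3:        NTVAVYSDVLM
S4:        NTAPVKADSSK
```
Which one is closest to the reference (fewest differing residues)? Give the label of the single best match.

S1 differs at 8 residues; S2 differs at 4 residues; S3 differs at 1 residue; S4 differs at 6 residues. The closest is S3.

S3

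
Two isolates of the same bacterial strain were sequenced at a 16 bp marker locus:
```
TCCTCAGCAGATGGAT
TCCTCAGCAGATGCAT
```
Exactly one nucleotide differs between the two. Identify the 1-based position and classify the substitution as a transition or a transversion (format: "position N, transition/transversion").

Position 14 changes G→C. G is a purine and C is a pyrimidine, so this is a transversion.

position 14, transversion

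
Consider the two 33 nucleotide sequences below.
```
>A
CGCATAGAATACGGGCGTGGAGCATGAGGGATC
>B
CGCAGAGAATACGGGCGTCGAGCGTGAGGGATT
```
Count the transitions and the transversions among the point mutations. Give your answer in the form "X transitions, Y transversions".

2 transitions, 2 transversions

Transitions (purine↔purine or pyrimidine↔pyrimidine): 24 A→G, 33 C→T.
Transversions (purine↔pyrimidine): 5 T→G, 19 G→C.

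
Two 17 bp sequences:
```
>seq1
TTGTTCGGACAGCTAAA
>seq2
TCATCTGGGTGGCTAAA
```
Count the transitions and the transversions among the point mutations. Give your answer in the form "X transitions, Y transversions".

7 transitions, 0 transversions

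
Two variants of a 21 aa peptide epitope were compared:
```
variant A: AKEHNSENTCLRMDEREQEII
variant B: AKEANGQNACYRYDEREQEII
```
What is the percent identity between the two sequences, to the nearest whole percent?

Mismatches at positions 4, 6, 7, 9, 11, 13 (1-based): 6 of 21.
Identical positions: 15/21 = 71.43% → 71%.

71%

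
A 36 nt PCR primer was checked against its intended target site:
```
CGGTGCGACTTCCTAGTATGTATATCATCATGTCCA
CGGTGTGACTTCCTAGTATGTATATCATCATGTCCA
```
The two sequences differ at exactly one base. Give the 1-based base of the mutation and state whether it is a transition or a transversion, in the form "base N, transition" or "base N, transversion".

base 6, transition

The sequences differ only at base 6: C→T (pyrimidine→pyrimidine), a transition.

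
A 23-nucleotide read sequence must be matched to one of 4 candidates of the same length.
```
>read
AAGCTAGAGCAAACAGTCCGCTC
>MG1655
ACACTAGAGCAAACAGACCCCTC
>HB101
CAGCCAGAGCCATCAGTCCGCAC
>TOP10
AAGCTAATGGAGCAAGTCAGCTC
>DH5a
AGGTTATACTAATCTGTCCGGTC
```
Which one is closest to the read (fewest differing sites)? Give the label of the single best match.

MG1655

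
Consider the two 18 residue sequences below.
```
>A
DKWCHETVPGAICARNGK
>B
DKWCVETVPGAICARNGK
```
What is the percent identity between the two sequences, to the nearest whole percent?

94%

Mismatch at position 5 (1-based): 1 of 18.
Identical positions: 17/18 = 94.44% → 94%.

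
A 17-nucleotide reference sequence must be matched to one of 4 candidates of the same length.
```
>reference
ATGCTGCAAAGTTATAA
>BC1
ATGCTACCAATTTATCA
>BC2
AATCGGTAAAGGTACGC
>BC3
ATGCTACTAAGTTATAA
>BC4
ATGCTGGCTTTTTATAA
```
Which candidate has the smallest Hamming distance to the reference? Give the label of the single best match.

BC3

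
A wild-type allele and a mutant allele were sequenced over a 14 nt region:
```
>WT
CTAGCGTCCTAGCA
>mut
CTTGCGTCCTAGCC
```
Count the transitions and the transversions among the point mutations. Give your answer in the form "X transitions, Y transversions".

0 transitions, 2 transversions

Transitions (purine↔purine or pyrimidine↔pyrimidine): none.
Transversions (purine↔pyrimidine): 3 A→T, 14 A→C.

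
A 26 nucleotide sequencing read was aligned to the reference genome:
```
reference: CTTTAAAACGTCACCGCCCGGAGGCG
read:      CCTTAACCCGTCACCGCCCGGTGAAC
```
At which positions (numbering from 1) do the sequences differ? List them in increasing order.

Scanning 1-based: 2: T/C; 7: A/C; 8: A/C; 22: A/T; 24: G/A; 25: C/A; 26: G/C.

2, 7, 8, 22, 24, 25, 26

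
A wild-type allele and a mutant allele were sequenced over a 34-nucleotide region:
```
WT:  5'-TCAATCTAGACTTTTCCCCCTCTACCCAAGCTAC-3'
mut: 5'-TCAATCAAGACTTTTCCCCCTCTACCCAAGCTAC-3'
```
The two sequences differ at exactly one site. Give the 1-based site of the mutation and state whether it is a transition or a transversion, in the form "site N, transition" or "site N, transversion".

site 7, transversion

Site 7 changes T→A. T is a pyrimidine and A is a purine, so this is a transversion.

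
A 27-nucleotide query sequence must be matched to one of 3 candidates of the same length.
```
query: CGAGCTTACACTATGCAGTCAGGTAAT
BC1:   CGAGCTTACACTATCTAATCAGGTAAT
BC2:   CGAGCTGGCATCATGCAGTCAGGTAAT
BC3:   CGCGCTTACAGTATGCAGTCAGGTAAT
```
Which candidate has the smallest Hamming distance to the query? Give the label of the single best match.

BC3

BC1 differs at 3 positions; BC2 differs at 4 positions; BC3 differs at 2 positions. The closest is BC3.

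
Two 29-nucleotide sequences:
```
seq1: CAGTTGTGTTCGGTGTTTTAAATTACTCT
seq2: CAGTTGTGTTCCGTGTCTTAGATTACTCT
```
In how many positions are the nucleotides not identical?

3

Mismatches (1-based): position 12: G→C; position 17: T→C; position 21: A→G.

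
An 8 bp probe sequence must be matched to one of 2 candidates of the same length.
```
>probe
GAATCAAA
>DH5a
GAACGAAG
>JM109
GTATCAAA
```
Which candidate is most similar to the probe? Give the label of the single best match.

JM109

DH5a differs at 3 bases; JM109 differs at 1 base. The closest is JM109.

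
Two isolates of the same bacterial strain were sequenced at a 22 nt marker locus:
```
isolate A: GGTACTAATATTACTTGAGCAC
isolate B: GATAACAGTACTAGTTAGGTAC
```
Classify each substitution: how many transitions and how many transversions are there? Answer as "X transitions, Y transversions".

7 transitions, 2 transversions

Mismatches (1-based):
position 2: G→A (purine→purine, transition)
position 5: C→A (pyrimidine→purine, transversion)
position 6: T→C (pyrimidine→pyrimidine, transition)
position 8: A→G (purine→purine, transition)
position 11: T→C (pyrimidine→pyrimidine, transition)
position 14: C→G (pyrimidine→purine, transversion)
position 17: G→A (purine→purine, transition)
position 18: A→G (purine→purine, transition)
position 20: C→T (pyrimidine→pyrimidine, transition)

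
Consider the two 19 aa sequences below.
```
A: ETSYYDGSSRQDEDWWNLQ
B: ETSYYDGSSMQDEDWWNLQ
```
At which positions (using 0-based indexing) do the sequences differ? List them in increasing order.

9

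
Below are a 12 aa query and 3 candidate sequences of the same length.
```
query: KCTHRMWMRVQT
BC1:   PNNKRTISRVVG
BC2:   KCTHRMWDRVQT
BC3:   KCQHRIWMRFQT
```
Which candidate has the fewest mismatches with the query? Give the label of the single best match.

Hamming distances to query — BC1: 9; BC2: 1; BC3: 3.
Smallest is BC2 with 1 mismatch.

BC2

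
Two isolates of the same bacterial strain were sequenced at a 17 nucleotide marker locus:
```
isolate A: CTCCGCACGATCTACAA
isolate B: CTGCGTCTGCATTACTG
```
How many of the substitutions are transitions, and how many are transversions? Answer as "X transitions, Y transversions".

4 transitions, 5 transversions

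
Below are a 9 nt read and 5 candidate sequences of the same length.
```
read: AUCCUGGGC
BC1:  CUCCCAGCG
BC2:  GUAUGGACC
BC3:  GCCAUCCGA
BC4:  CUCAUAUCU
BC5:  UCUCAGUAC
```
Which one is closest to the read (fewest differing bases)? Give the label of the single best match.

BC1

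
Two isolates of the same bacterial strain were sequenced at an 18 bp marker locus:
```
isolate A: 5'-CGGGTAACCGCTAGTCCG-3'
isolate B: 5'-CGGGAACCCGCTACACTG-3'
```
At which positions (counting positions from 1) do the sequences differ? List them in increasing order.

Differences at position 5 (T→A), position 7 (A→C), position 14 (G→C), position 15 (T→A), position 17 (C→T).

5, 7, 14, 15, 17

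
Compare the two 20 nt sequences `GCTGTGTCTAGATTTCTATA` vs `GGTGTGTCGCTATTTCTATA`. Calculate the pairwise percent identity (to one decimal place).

80.0%

Mismatches at positions 2, 9, 10, 11 (1-based): 4 of 20.
Identical positions: 16/20 = 80% → 80.0%.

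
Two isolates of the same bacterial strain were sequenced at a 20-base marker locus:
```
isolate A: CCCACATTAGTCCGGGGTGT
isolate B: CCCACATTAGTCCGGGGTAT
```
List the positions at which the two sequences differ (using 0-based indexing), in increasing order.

Differences at position 18 (G→A).

18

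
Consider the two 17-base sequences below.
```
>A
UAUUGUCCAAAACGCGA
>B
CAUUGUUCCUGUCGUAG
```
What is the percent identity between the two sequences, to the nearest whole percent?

47%

9 positions differ (1, 7, 9, 10, 11, 12, 15, 16, 17), so 8 of 17 match: 8/17 = 47.06%.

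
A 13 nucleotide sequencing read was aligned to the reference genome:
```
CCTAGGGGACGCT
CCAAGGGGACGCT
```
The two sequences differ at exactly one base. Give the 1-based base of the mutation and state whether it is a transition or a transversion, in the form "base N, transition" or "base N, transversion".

Base 3 changes T→A. T is a pyrimidine and A is a purine, so this is a transversion.

base 3, transversion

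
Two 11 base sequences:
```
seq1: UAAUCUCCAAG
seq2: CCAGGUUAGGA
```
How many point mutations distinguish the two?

9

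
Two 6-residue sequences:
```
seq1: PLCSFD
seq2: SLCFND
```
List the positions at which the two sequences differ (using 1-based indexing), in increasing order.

Differences at position 1 (P→S), position 4 (S→F), position 5 (F→N).

1, 4, 5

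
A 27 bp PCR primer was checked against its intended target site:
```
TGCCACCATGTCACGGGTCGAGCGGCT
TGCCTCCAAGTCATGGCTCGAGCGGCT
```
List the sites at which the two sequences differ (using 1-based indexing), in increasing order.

Scanning 1-based: 5: A/T; 9: T/A; 14: C/T; 17: G/C.

5, 9, 14, 17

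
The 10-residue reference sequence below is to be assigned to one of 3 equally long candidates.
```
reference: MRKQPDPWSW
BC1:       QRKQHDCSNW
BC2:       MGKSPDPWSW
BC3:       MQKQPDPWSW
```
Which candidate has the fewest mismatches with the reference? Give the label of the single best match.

BC1 differs at 5 residues; BC2 differs at 2 residues; BC3 differs at 1 residue. The closest is BC3.

BC3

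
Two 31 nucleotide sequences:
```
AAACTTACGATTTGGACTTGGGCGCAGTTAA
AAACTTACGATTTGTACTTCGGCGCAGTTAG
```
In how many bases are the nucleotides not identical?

The sequences differ at bases 15, 20, 31 (1-based) — 3 in total.

3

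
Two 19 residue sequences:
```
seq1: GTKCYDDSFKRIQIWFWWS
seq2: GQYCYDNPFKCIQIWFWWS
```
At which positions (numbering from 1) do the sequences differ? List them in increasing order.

2, 3, 7, 8, 11

Differences at position 2 (T→Q), position 3 (K→Y), position 7 (D→N), position 8 (S→P), position 11 (R→C).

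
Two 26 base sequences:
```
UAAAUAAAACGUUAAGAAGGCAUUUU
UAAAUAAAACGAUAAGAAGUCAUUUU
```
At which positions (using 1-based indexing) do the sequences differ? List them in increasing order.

12, 20

Differences at position 12 (U→A), position 20 (G→U).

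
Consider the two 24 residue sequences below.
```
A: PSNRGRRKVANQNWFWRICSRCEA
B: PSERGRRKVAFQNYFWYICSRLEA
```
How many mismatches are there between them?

Comparing position by position, 5 positions differ: 3 (N/E), 11 (N/F), 14 (W/Y), 17 (R/Y), 22 (C/L).

5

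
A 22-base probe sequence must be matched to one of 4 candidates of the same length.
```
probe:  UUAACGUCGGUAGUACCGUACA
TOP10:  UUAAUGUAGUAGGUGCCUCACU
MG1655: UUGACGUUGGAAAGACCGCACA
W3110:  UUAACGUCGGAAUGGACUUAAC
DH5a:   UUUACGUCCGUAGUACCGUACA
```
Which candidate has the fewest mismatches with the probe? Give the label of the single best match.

DH5a

Hamming distances to probe — TOP10: 9; MG1655: 6; W3110: 8; DH5a: 2.
Smallest is DH5a with 2 mismatches.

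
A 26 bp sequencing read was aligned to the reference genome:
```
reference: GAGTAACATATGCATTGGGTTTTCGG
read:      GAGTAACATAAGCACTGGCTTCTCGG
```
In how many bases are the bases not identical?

4

Mismatches (1-based): base 11: T→A; base 15: T→C; base 19: G→C; base 22: T→C.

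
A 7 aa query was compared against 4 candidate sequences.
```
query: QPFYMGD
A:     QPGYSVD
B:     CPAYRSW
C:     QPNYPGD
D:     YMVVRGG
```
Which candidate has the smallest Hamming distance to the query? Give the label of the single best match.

Hamming distances to query — A: 3; B: 5; C: 2; D: 6.
Smallest is C with 2 mismatches.

C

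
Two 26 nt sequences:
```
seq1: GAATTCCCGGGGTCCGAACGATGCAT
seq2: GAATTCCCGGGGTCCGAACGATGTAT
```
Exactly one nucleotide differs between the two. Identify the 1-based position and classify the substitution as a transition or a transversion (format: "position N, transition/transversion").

The sequences differ only at position 24: C→T (pyrimidine→pyrimidine), a transition.

position 24, transition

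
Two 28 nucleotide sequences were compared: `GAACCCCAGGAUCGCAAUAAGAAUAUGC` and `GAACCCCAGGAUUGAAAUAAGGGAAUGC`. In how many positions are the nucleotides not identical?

The sequences differ at positions 13, 15, 22, 23, 24 (1-based) — 5 in total.

5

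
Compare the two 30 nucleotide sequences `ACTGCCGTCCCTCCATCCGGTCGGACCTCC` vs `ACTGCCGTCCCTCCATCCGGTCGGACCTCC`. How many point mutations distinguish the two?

No positions differ; the sequences are identical.

0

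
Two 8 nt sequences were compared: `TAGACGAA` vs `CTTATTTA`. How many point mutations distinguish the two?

6

Comparing position by position, 6 positions differ: 1 (T/C), 2 (A/T), 3 (G/T), 5 (C/T), 6 (G/T), 7 (A/T).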